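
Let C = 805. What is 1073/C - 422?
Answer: -338637/805 ≈ -420.67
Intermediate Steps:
1073/C - 422 = 1073/805 - 422 = -338637/805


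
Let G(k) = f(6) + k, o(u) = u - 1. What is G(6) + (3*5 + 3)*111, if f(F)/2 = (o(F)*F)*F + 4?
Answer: 2372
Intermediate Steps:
o(u) = -1 + u
f(F) = 8 + 2*F**2*(-1 + F) (f(F) = 2*(((-1 + F)*F)*F + 4) = 2*((F*(-1 + F))*F + 4) = 2*(F**2*(-1 + F) + 4) = 2*(4 + F**2*(-1 + F)) = 8 + 2*F**2*(-1 + F))
G(k) = 368 + k (G(k) = (8 + 2*6**2*(-1 + 6)) + k = (8 + 2*36*5) + k = (8 + 360) + k = 368 + k)
G(6) + (3*5 + 3)*111 = (368 + 6) + (3*5 + 3)*111 = 374 + (15 + 3)*111 = 374 + 18*111 = 374 + 1998 = 2372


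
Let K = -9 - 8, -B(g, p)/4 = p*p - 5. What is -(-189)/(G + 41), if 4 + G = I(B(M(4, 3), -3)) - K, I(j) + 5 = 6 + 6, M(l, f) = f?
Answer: 189/61 ≈ 3.0984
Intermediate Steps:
B(g, p) = 20 - 4*p² (B(g, p) = -4*(p*p - 5) = -4*(p² - 5) = -4*(-5 + p²) = 20 - 4*p²)
I(j) = 7 (I(j) = -5 + (6 + 6) = -5 + 12 = 7)
K = -17
G = 20 (G = -4 + (7 - 1*(-17)) = -4 + (7 + 17) = -4 + 24 = 20)
-(-189)/(G + 41) = -(-189)/(20 + 41) = -(-189)/61 = -9*(-21/61) = 189/61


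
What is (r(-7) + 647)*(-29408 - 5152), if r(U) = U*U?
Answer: -24053760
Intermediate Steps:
r(U) = U²
(r(-7) + 647)*(-29408 - 5152) = ((-7)² + 647)*(-29408 - 5152) = (49 + 647)*(-34560) = 696*(-34560) = -24053760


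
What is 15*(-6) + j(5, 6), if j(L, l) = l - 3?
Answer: -87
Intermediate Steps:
j(L, l) = -3 + l
15*(-6) + j(5, 6) = 15*(-6) + (-3 + 6) = -90 + 3 = -87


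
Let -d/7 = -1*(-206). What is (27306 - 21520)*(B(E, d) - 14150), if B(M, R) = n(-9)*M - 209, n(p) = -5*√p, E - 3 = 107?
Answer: -83081174 - 9546900*I ≈ -8.3081e+7 - 9.5469e+6*I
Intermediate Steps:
E = 110 (E = 3 + 107 = 110)
d = -1442 (d = -(-7)*(-206) = -7*206 = -1442)
B(M, R) = -209 - 15*I*M (B(M, R) = (-15*I)*M - 209 = -15*I*M - 209 = -209 - 15*I*M)
(27306 - 21520)*(B(E, d) - 14150) = (27306 - 21520)*((-209 - 15*I*110) - 14150) = 5786*((-209 - 1650*I) - 14150) = 5786*(-14359 - 1650*I) = -83081174 - 9546900*I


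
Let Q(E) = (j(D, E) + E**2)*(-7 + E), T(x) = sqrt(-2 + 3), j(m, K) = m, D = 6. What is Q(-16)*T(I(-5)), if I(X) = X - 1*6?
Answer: -6026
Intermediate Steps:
I(X) = -6 + X (I(X) = X - 6 = -6 + X)
T(x) = 1 (T(x) = sqrt(1) = 1)
Q(E) = (-7 + E)*(6 + E**2) (Q(E) = (6 + E**2)*(-7 + E) = (-7 + E)*(6 + E**2))
Q(-16)*T(I(-5)) = (-42 + (-16)**3 - 7*(-16)**2 + 6*(-16))*1 = (-42 - 4096 - 7*256 - 96)*1 = (-42 - 4096 - 1792 - 96)*1 = -6026*1 = -6026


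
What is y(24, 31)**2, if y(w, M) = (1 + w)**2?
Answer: 390625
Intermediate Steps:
y(24, 31)**2 = ((1 + 24)**2)**2 = (25**2)**2 = 625**2 = 390625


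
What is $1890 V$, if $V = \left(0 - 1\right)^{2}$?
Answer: $1890$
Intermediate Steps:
$V = 1$ ($V = \left(-1\right)^{2} = 1$)
$1890 V = 1890 \cdot 1 = 1890$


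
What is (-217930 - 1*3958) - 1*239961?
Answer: -461849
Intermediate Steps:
(-217930 - 1*3958) - 1*239961 = (-217930 - 3958) - 239961 = -221888 - 239961 = -461849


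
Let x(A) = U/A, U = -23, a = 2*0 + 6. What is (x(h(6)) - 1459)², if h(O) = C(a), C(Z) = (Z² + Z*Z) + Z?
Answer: 12956130625/6084 ≈ 2.1295e+6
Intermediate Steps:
a = 6 (a = 0 + 6 = 6)
C(Z) = Z + 2*Z² (C(Z) = (Z² + Z²) + Z = 2*Z² + Z = Z + 2*Z²)
h(O) = 78 (h(O) = 6*(1 + 2*6) = 6*(1 + 12) = 6*13 = 78)
x(A) = -23/A
(x(h(6)) - 1459)² = (-23/78 - 1459)² = (-113825/78)² = 12956130625/6084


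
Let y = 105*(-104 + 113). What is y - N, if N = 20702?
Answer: -19757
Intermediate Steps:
y = 945 (y = 105*9 = 945)
y - N = 945 - 1*20702 = 945 - 20702 = -19757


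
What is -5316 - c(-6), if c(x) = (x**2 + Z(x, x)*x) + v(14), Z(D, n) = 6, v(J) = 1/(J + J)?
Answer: -148849/28 ≈ -5316.0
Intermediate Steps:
v(J) = 1/(2*J)
c(x) = 1/28 + x**2 + 6*x (c(x) = (x**2 + 6*x) + (1/2)/14 = (x**2 + 6*x) + (1/2)*(1/14) = (x**2 + 6*x) + 1/28 = 1/28 + x**2 + 6*x)
-5316 - c(-6) = -5316 - (1/28 + (-6)**2 + 6*(-6)) = -5316 - (1/28 + 36 - 36) = -5316 - 1*1/28 = -5316 - 1/28 = -148849/28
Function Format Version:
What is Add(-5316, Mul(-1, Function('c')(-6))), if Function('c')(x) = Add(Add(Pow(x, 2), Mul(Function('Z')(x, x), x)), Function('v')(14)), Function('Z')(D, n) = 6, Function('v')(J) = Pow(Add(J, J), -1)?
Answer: Rational(-148849, 28) ≈ -5316.0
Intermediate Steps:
Function('v')(J) = Mul(Rational(1, 2), Pow(J, -1)) (Function('v')(J) = Pow(Mul(2, J), -1) = Mul(Rational(1, 2), Pow(J, -1)))
Function('c')(x) = Add(Rational(1, 28), Pow(x, 2), Mul(6, x)) (Function('c')(x) = Add(Add(Pow(x, 2), Mul(6, x)), Mul(Rational(1, 2), Pow(14, -1))) = Add(Add(Pow(x, 2), Mul(6, x)), Mul(Rational(1, 2), Rational(1, 14))) = Add(Add(Pow(x, 2), Mul(6, x)), Rational(1, 28)) = Add(Rational(1, 28), Pow(x, 2), Mul(6, x)))
Add(-5316, Mul(-1, Function('c')(-6))) = Add(-5316, Mul(-1, Add(Rational(1, 28), Pow(-6, 2), Mul(6, -6)))) = Add(-5316, Mul(-1, Add(Rational(1, 28), 36, -36))) = Add(-5316, Mul(-1, Rational(1, 28))) = Add(-5316, Rational(-1, 28)) = Rational(-148849, 28)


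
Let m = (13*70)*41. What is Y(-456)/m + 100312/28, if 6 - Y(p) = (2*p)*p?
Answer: 66624937/18655 ≈ 3571.4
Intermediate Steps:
Y(p) = 6 - 2*p² (Y(p) = 6 - 2*p*p = 6 - 2*p²)
m = 37310 (m = 910*41 = 37310)
Y(-456)/m + 100312/28 = (6 - 2*(-456)²)/37310 + 100312/28 = (6 - 2*207936)*(1/37310) + 100312*(1/28) = (6 - 415872)*(1/37310) + 25078/7 = -415866*1/37310 + 25078/7 = -207933/18655 + 25078/7 = 66624937/18655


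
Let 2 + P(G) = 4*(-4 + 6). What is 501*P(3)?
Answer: 3006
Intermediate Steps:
P(G) = 6 (P(G) = -2 + 4*(-4 + 6) = -2 + 4*2 = -2 + 8 = 6)
501*P(3) = 501*6 = 3006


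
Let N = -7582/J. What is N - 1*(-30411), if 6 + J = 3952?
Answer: 59997112/1973 ≈ 30409.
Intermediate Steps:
J = 3946 (J = -6 + 3952 = 3946)
N = -3791/1973 (N = -7582/3946 = -7582*1/3946 = -3791/1973 ≈ -1.9214)
N - 1*(-30411) = -3791/1973 - 1*(-30411) = -3791/1973 + 30411 = 59997112/1973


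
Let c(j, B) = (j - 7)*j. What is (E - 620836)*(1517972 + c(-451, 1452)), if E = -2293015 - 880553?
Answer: -6543563530120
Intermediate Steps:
c(j, B) = j*(-7 + j) (c(j, B) = (-7 + j)*j = j*(-7 + j))
E = -3173568
(E - 620836)*(1517972 + c(-451, 1452)) = (-3173568 - 620836)*(1517972 - 451*(-7 - 451)) = -3794404*(1517972 - 451*(-458)) = -3794404*(1517972 + 206558) = -3794404*1724530 = -6543563530120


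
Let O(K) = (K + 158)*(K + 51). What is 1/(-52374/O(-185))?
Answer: -603/8729 ≈ -0.069080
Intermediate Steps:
O(K) = (51 + K)*(158 + K) (O(K) = (158 + K)*(51 + K) = (51 + K)*(158 + K))
1/(-52374/O(-185)) = 1/(-52374/(8058 + (-185)**2 + 209*(-185))) = 1/(-52374/(8058 + 34225 - 38665)) = 1/(-52374/3618) = 1/(-52374*1/3618) = 1/(-8729/603) = -603/8729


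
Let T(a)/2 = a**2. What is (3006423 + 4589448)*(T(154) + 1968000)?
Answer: 15308961481272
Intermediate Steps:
T(a) = 2*a**2
(3006423 + 4589448)*(T(154) + 1968000) = (3006423 + 4589448)*(2*154**2 + 1968000) = 7595871*(2*23716 + 1968000) = 7595871*(47432 + 1968000) = 7595871*2015432 = 15308961481272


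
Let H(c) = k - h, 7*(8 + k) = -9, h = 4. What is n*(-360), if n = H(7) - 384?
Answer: 1001160/7 ≈ 1.4302e+5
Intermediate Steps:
k = -65/7 (k = -8 + (⅐)*(-9) = -8 - 9/7 = -65/7 ≈ -9.2857)
H(c) = -93/7 (H(c) = -65/7 - 1*4 = -65/7 - 4 = -93/7)
n = -2781/7 (n = -93/7 - 384 = -2781/7 ≈ -397.29)
n*(-360) = -2781/7*(-360) = 1001160/7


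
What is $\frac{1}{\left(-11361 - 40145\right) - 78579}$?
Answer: $- \frac{1}{130085} \approx -7.6873 \cdot 10^{-6}$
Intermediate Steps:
$\frac{1}{\left(-11361 - 40145\right) - 78579} = \frac{1}{-51506 - 78579} = \frac{1}{-130085} = - \frac{1}{130085}$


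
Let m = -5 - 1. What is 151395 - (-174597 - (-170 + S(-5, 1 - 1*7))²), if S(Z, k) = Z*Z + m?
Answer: 348793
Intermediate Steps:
m = -6
S(Z, k) = -6 + Z² (S(Z, k) = Z*Z - 6 = Z² - 6 = -6 + Z²)
151395 - (-174597 - (-170 + S(-5, 1 - 1*7))²) = 151395 - (-174597 - (-170 + (-6 + (-5)²))²) = 151395 - (-174597 - (-170 + (-6 + 25))²) = 151395 - (-174597 - (-170 + 19)²) = 151395 - (-174597 - 1*(-151)²) = 151395 - (-174597 - 1*22801) = 151395 - (-174597 - 22801) = 151395 - 1*(-197398) = 151395 + 197398 = 348793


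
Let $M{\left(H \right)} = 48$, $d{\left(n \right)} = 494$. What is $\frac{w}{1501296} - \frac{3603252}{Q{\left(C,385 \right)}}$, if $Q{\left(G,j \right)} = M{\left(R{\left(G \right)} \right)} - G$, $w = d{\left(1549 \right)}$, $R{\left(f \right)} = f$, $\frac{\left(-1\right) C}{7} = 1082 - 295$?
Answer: $- \frac{2704772534717}{4171350936} \approx -648.42$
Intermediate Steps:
$C = -5509$ ($C = - 7 \left(1082 - 295\right) = \left(-7\right) 787 = -5509$)
$w = 494$
$Q{\left(G,j \right)} = 48 - G$
$\frac{w}{1501296} - \frac{3603252}{Q{\left(C,385 \right)}} = \frac{494}{1501296} - \frac{3603252}{48 - -5509} = 494 \cdot \frac{1}{1501296} - \frac{3603252}{48 + 5509} = \frac{247}{750648} - \frac{3603252}{5557} = - \frac{2704772534717}{4171350936}$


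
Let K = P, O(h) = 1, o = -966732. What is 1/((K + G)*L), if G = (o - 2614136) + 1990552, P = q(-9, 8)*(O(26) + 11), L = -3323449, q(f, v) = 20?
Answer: 1/5284536492124 ≈ 1.8923e-13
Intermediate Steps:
P = 240 (P = 20*(1 + 11) = 20*12 = 240)
K = 240
G = -1590316 (G = (-966732 - 2614136) + 1990552 = -3580868 + 1990552 = -1590316)
1/((K + G)*L) = 1/((240 - 1590316)*(-3323449)) = -1/3323449/(-1590076) = -1/1590076*(-1/3323449) = 1/5284536492124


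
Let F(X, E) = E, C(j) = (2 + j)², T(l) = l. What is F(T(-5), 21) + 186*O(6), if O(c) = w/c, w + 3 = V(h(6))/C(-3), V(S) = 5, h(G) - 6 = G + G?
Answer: 83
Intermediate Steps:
h(G) = 6 + 2*G (h(G) = 6 + (G + G) = 6 + 2*G)
w = 2 (w = -3 + 5/((2 - 3)²) = -3 + 5/((-1)²) = -3 + 5/1 = -3 + 5*1 = -3 + 5 = 2)
O(c) = 2/c
F(T(-5), 21) + 186*O(6) = 21 + 186*(2/6) = 21 + 186*(2*(⅙)) = 21 + 186*(⅓) = 21 + 62 = 83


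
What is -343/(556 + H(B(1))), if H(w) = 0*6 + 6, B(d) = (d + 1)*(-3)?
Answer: -343/562 ≈ -0.61032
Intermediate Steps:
B(d) = -3 - 3*d (B(d) = (1 + d)*(-3) = -3 - 3*d)
H(w) = 6 (H(w) = 0 + 6 = 6)
-343/(556 + H(B(1))) = -343/(556 + 6) = -343/562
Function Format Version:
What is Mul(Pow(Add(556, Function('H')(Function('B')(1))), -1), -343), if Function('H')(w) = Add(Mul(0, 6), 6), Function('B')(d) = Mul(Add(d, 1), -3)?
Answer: Rational(-343, 562) ≈ -0.61032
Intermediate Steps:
Function('B')(d) = Add(-3, Mul(-3, d)) (Function('B')(d) = Mul(Add(1, d), -3) = Add(-3, Mul(-3, d)))
Function('H')(w) = 6 (Function('H')(w) = Add(0, 6) = 6)
Mul(Pow(Add(556, Function('H')(Function('B')(1))), -1), -343) = Mul(Pow(Add(556, 6), -1), -343) = Mul(Pow(562, -1), -343) = Mul(Rational(1, 562), -343) = Rational(-343, 562)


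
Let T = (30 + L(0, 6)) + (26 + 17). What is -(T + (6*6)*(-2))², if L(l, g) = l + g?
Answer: -49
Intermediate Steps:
L(l, g) = g + l
T = 79 (T = (30 + (6 + 0)) + (26 + 17) = (30 + 6) + 43 = 36 + 43 = 79)
-(T + (6*6)*(-2))² = -(79 + (6*6)*(-2))² = -(79 + 36*(-2))² = -(79 - 72)² = -1*7² = -1*49 = -49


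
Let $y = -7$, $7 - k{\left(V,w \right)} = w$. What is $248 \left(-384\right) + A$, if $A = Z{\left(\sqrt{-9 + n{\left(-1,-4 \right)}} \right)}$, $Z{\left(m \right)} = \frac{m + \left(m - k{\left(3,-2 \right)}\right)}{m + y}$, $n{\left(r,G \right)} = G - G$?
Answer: $- \frac{5523375}{58} - \frac{15 i}{58} \approx -95231.0 - 0.25862 i$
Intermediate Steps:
$n{\left(r,G \right)} = 0$
$k{\left(V,w \right)} = 7 - w$
$Z{\left(m \right)} = \frac{-9 + 2 m}{-7 + m}$ ($Z{\left(m \right)} = \frac{m - \left(7 + 2 - m\right)}{m - 7} = \frac{m + \left(m - \left(7 + 2\right)\right)}{-7 + m} = \frac{m + \left(m - 9\right)}{-7 + m} = \frac{m + \left(-9 + m\right)}{-7 + m} = \frac{-9 + 2 m}{-7 + m}$)
$A = \frac{\left(-9 + 6 i\right) \left(-7 - 3 i\right)}{58}$ ($A = \frac{-9 + 2 \sqrt{-9 + 0}}{-7 + \sqrt{-9 + 0}} = \frac{-9 + 2 \sqrt{-9}}{-7 + \sqrt{-9}} = \frac{-9 + 2 \cdot 3 i}{-7 + 3 i} = \frac{-7 - 3 i}{58} \left(-9 + 6 i\right) = \frac{\left(-9 + 6 i\right) \left(-7 - 3 i\right)}{58} \approx 1.3966 - 0.25862 i$)
$248 \left(-384\right) + A = 248 \left(-384\right) + \left(\frac{81}{58} - \frac{15 i}{58}\right) = -95232 + \left(\frac{81}{58} - \frac{15 i}{58}\right) = - \frac{5523375}{58} - \frac{15 i}{58}$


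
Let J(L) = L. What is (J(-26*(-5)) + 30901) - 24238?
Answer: 6793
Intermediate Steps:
(J(-26*(-5)) + 30901) - 24238 = (-26*(-5) + 30901) - 24238 = (130 + 30901) - 24238 = 31031 - 24238 = 6793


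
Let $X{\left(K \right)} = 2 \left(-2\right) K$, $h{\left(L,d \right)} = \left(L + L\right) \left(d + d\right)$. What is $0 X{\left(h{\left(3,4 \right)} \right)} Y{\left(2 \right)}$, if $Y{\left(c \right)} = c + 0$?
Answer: $0$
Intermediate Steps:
$h{\left(L,d \right)} = 4 L d$ ($h{\left(L,d \right)} = 2 L 2 d = 4 L d$)
$X{\left(K \right)} = - 4 K$
$Y{\left(c \right)} = c$
$0 X{\left(h{\left(3,4 \right)} \right)} Y{\left(2 \right)} = 0 \left(- 4 \cdot 4 \cdot 3 \cdot 4\right) 2 = 0 \left(\left(-4\right) 48\right) 2 = 0 \left(-192\right) 2 = 0 \cdot 2 = 0$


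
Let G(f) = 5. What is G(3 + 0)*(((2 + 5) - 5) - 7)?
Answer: -25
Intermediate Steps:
G(3 + 0)*(((2 + 5) - 5) - 7) = 5*(((2 + 5) - 5) - 7) = 5*((7 - 5) - 7) = 5*(2 - 7) = 5*(-5) = -25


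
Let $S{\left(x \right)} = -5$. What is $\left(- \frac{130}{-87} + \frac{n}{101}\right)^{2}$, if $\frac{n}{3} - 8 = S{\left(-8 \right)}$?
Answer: $\frac{193571569}{77211369} \approx 2.507$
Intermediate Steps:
$n = 9$ ($n = 24 + 3 \left(-5\right) = 24 - 15 = 9$)
$\left(- \frac{130}{-87} + \frac{n}{101}\right)^{2} = \left(- \frac{130}{-87} + \frac{9}{101}\right)^{2} = \left(\left(-130\right) \left(- \frac{1}{87}\right) + 9 \cdot \frac{1}{101}\right)^{2} = \left(\frac{130}{87} + \frac{9}{101}\right)^{2} = \left(\frac{13913}{8787}\right)^{2} = \frac{193571569}{77211369}$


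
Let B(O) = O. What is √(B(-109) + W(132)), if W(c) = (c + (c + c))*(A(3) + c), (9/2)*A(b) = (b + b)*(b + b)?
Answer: √55331 ≈ 235.23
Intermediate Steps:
A(b) = 8*b²/9 (A(b) = 2*((b + b)*(b + b))/9 = 2*((2*b)*(2*b))/9 = 2*(4*b²)/9 = 8*b²/9)
W(c) = 3*c*(8 + c) (W(c) = (c + (c + c))*((8/9)*3² + c) = (c + 2*c)*((8/9)*9 + c) = (3*c)*(8 + c) = 3*c*(8 + c))
√(B(-109) + W(132)) = √(-109 + 3*132*(8 + 132)) = √(-109 + 3*132*140) = √(-109 + 55440) = √55331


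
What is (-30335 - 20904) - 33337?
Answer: -84576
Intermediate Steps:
(-30335 - 20904) - 33337 = -51239 - 33337 = -84576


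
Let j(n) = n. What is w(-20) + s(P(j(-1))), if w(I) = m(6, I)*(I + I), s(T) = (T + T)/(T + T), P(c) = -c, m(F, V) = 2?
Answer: -79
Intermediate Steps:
s(T) = 1 (s(T) = (2*T)/((2*T)) = (2*T)*(1/(2*T)) = 1)
w(I) = 4*I (w(I) = 2*(I + I) = 2*(2*I) = 4*I)
w(-20) + s(P(j(-1))) = 4*(-20) + 1 = -80 + 1 = -79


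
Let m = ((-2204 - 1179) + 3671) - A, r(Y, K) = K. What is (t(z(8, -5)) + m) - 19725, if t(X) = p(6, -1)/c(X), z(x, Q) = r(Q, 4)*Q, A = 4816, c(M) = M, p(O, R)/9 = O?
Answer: -242557/10 ≈ -24256.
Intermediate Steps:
p(O, R) = 9*O
z(x, Q) = 4*Q
m = -4528 (m = ((-2204 - 1179) + 3671) - 1*4816 = (-3383 + 3671) - 4816 = 288 - 4816 = -4528)
t(X) = 54/X (t(X) = (9*6)/X = 54/X)
(t(z(8, -5)) + m) - 19725 = (54/((4*(-5))) - 4528) - 19725 = (54/(-20) - 4528) - 19725 = (54*(-1/20) - 4528) - 19725 = (-27/10 - 4528) - 19725 = -45307/10 - 19725 = -242557/10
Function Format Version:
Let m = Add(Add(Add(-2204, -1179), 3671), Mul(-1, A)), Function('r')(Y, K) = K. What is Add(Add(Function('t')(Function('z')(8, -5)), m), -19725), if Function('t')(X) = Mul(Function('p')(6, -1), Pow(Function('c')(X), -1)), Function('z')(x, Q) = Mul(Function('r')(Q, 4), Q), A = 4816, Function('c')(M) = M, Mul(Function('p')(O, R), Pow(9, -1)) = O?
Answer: Rational(-242557, 10) ≈ -24256.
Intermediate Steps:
Function('p')(O, R) = Mul(9, O)
Function('z')(x, Q) = Mul(4, Q)
m = -4528 (m = Add(Add(Add(-2204, -1179), 3671), Mul(-1, 4816)) = Add(Add(-3383, 3671), -4816) = Add(288, -4816) = -4528)
Function('t')(X) = Mul(54, Pow(X, -1)) (Function('t')(X) = Mul(Mul(9, 6), Pow(X, -1)) = Mul(54, Pow(X, -1)))
Add(Add(Function('t')(Function('z')(8, -5)), m), -19725) = Add(Add(Mul(54, Pow(Mul(4, -5), -1)), -4528), -19725) = Add(Add(Mul(54, Pow(-20, -1)), -4528), -19725) = Add(Add(Mul(54, Rational(-1, 20)), -4528), -19725) = Add(Add(Rational(-27, 10), -4528), -19725) = Add(Rational(-45307, 10), -19725) = Rational(-242557, 10)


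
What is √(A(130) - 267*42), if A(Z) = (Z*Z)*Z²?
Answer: √285598786 ≈ 16900.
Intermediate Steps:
A(Z) = Z⁴ (A(Z) = Z²*Z² = Z⁴)
√(A(130) - 267*42) = √(130⁴ - 267*42) = √(285610000 - 11214) = √285598786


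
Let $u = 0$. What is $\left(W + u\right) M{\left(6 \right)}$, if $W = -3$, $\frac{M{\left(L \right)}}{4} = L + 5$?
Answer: $-132$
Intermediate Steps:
$M{\left(L \right)} = 20 + 4 L$ ($M{\left(L \right)} = 4 \left(L + 5\right) = 4 \left(5 + L\right) = 20 + 4 L$)
$\left(W + u\right) M{\left(6 \right)} = \left(-3 + 0\right) \left(20 + 4 \cdot 6\right) = - 3 \left(20 + 24\right) = \left(-3\right) 44 = -132$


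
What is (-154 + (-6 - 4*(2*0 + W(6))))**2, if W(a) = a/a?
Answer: 26896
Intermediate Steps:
W(a) = 1
(-154 + (-6 - 4*(2*0 + W(6))))**2 = (-154 + (-6 - 4*(2*0 + 1)))**2 = (-154 + (-6 - 4*(0 + 1)))**2 = (-154 + (-6 - 4*1))**2 = (-154 + (-6 - 4))**2 = (-154 - 10)**2 = (-164)**2 = 26896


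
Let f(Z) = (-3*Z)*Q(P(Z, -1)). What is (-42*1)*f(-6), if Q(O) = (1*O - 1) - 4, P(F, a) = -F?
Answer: -756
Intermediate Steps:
Q(O) = -5 + O (Q(O) = (O - 1) - 4 = (-1 + O) - 4 = -5 + O)
f(Z) = -3*Z*(-5 - Z) (f(Z) = (-3*Z)*(-5 - Z) = -3*Z*(-5 - Z))
(-42*1)*f(-6) = (-42*1)*(3*(-6)*(5 - 6)) = -126*(-6)*(-1) = -42*18 = -756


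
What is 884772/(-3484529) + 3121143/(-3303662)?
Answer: -13798700931711/11511706045198 ≈ -1.1987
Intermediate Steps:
884772/(-3484529) + 3121143/(-3303662) = 884772*(-1/3484529) + 3121143*(-1/3303662) = -884772/3484529 - 3121143/3303662 = -13798700931711/11511706045198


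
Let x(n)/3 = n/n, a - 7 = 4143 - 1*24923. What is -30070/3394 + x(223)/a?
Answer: -312327146/35251781 ≈ -8.8599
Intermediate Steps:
a = -20773 (a = 7 + (4143 - 1*24923) = 7 + (4143 - 24923) = 7 - 20780 = -20773)
x(n) = 3 (x(n) = 3*(n/n) = 3*1 = 3)
-30070/3394 + x(223)/a = -30070/3394 + 3/(-20773) = -30070*1/3394 + 3*(-1/20773) = -15035/1697 - 3/20773 = -312327146/35251781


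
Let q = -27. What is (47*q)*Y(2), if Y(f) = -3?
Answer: 3807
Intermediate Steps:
(47*q)*Y(2) = (47*(-27))*(-3) = -1269*(-3) = 3807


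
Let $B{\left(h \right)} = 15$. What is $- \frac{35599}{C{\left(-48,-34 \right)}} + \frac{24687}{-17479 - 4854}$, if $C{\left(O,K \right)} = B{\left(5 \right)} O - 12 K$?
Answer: $\frac{787330123}{6967896} \approx 112.99$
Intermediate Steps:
$C{\left(O,K \right)} = - 12 K + 15 O$ ($C{\left(O,K \right)} = 15 O - 12 K = - 12 K + 15 O$)
$- \frac{35599}{C{\left(-48,-34 \right)}} + \frac{24687}{-17479 - 4854} = - \frac{35599}{\left(-12\right) \left(-34\right) + 15 \left(-48\right)} + \frac{24687}{-17479 - 4854} = - \frac{35599}{408 - 720} + \frac{24687}{-22333} = - \frac{35599}{-312} + 24687 \left(- \frac{1}{22333}\right) = \left(-35599\right) \left(- \frac{1}{312}\right) - \frac{24687}{22333} = \frac{35599}{312} - \frac{24687}{22333} = \frac{787330123}{6967896}$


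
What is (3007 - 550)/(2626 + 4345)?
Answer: 2457/6971 ≈ 0.35246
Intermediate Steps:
(3007 - 550)/(2626 + 4345) = 2457/6971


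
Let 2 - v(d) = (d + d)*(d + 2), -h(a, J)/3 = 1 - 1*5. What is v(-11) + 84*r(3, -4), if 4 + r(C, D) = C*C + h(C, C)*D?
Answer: -3808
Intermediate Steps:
h(a, J) = 12 (h(a, J) = -3*(1 - 1*5) = -3*(1 - 5) = -3*(-4) = 12)
v(d) = 2 - 2*d*(2 + d) (v(d) = 2 - (d + d)*(d + 2) = 2 - 2*d*(2 + d))
r(C, D) = -4 + C**2 + 12*D (r(C, D) = -4 + (C*C + 12*D) = -4 + (C**2 + 12*D) = -4 + C**2 + 12*D)
v(-11) + 84*r(3, -4) = (2 - 4*(-11) - 2*(-11)**2) + 84*(-4 + 3**2 + 12*(-4)) = (2 + 44 - 2*121) + 84*(-4 + 9 - 48) = (2 + 44 - 242) + 84*(-43) = -196 - 3612 = -3808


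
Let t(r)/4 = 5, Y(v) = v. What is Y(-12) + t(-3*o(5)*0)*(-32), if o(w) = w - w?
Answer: -652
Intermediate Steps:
o(w) = 0
t(r) = 20 (t(r) = 4*5 = 20)
Y(-12) + t(-3*o(5)*0)*(-32) = -12 + 20*(-32) = -12 - 640 = -652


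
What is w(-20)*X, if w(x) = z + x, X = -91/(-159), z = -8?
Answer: -2548/159 ≈ -16.025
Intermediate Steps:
X = 91/159 (X = -91*(-1/159) = 91/159 ≈ 0.57233)
w(x) = -8 + x
w(-20)*X = (-8 - 20)*(91/159) = -28*91/159 = -2548/159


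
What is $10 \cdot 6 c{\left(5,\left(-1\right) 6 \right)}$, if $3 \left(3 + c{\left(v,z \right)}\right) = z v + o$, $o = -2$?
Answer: $-820$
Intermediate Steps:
$c{\left(v,z \right)} = - \frac{11}{3} + \frac{v z}{3}$ ($c{\left(v,z \right)} = -3 + \frac{z v - 2}{3} = -3 + \frac{v z - 2}{3} = -3 + \frac{-2 + v z}{3} = -3 + \left(- \frac{2}{3} + \frac{v z}{3}\right) = - \frac{11}{3} + \frac{v z}{3}$)
$10 \cdot 6 c{\left(5,\left(-1\right) 6 \right)} = 10 \cdot 6 \left(- \frac{11}{3} + \frac{1}{3} \cdot 5 \left(\left(-1\right) 6\right)\right) = 60 \left(- \frac{11}{3} + \frac{1}{3} \cdot 5 \left(-6\right)\right) = 60 \left(- \frac{11}{3} - 10\right) = 60 \left(- \frac{41}{3}\right) = -820$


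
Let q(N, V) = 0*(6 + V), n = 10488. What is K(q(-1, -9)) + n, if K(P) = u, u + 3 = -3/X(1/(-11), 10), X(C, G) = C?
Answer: 10518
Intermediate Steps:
q(N, V) = 0
u = 30 (u = -3 - 3/(1/(-11)) = -3 - 3/(-1/11) = -3 - 3*(-11) = -3 + 33 = 30)
K(P) = 30
K(q(-1, -9)) + n = 30 + 10488 = 10518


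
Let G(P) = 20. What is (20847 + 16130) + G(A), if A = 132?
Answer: 36997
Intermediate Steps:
(20847 + 16130) + G(A) = (20847 + 16130) + 20 = 36977 + 20 = 36997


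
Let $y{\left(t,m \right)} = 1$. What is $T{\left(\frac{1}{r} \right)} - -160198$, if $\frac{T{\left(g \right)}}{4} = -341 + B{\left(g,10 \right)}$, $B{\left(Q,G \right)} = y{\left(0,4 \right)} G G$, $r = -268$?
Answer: $159234$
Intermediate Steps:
$B{\left(Q,G \right)} = G^{2}$ ($B{\left(Q,G \right)} = 1 G G = G G = G^{2}$)
$T{\left(g \right)} = -964$ ($T{\left(g \right)} = 4 \left(-341 + 10^{2}\right) = 4 \left(-341 + 100\right) = 4 \left(-241\right) = -964$)
$T{\left(\frac{1}{r} \right)} - -160198 = -964 - -160198 = -964 + 160198 = 159234$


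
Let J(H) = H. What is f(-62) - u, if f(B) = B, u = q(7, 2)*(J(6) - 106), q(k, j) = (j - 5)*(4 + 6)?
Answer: -3062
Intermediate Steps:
q(k, j) = -50 + 10*j (q(k, j) = (-5 + j)*10 = -50 + 10*j)
u = 3000 (u = (-50 + 10*2)*(6 - 106) = (-50 + 20)*(-100) = -30*(-100) = 3000)
f(-62) - u = -62 - 1*3000 = -62 - 3000 = -3062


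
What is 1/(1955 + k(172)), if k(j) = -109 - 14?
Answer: 1/1832 ≈ 0.00054585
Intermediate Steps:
k(j) = -123
1/(1955 + k(172)) = 1/(1955 - 123) = 1/1832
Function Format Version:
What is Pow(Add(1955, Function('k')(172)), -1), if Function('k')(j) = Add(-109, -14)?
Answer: Rational(1, 1832) ≈ 0.00054585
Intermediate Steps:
Function('k')(j) = -123
Pow(Add(1955, Function('k')(172)), -1) = Pow(Add(1955, -123), -1) = Pow(1832, -1) = Rational(1, 1832)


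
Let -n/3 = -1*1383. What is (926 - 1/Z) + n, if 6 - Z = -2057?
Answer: 10469724/2063 ≈ 5075.0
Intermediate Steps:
Z = 2063 (Z = 6 - 1*(-2057) = 6 + 2057 = 2063)
n = 4149 (n = -(-3)*1383 = -3*(-1383) = 4149)
(926 - 1/Z) + n = (926 - 1/2063) + 4149 = 1910337/2063 + 4149 = 10469724/2063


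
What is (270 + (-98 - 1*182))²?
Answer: 100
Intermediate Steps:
(270 + (-98 - 1*182))² = (270 + (-98 - 182))² = (270 - 280)² = (-10)² = 100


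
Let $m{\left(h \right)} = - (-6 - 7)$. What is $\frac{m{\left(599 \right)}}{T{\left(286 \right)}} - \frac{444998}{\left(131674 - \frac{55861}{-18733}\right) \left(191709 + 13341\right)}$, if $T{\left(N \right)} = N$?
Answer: $\frac{19446709427477}{427982787997050} \approx 0.045438$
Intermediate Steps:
$m{\left(h \right)} = 13$ ($m{\left(h \right)} = \left(-1\right) \left(-13\right) = 13$)
$\frac{m{\left(599 \right)}}{T{\left(286 \right)}} - \frac{444998}{\left(131674 - \frac{55861}{-18733}\right) \left(191709 + 13341\right)} = \frac{13}{286} - \frac{444998}{\left(131674 - \frac{55861}{-18733}\right) \left(191709 + 13341\right)} = 13 \cdot \frac{1}{286} - \frac{444998}{\left(131674 - - \frac{4297}{1441}\right) 205050} = \frac{1}{22} - \frac{444998}{\left(131674 + \frac{4297}{1441}\right) 205050} = \frac{1}{22} - \frac{444998}{\frac{189746531}{1441} \cdot 205050} = \frac{1}{22} - \frac{444998}{\frac{38907526181550}{1441}} = \frac{1}{22} - \frac{320621059}{19453763090775} = \frac{19446709427477}{427982787997050}$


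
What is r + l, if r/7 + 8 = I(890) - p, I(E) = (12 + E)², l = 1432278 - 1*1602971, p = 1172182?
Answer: -2680795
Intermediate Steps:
l = -170693 (l = 1432278 - 1602971 = -170693)
r = -2510102 (r = -56 + 7*((12 + 890)² - 1*1172182) = -56 + 7*(902² - 1172182) = -56 + 7*(813604 - 1172182) = -56 + 7*(-358578) = -56 - 2510046 = -2510102)
r + l = -2510102 - 170693 = -2680795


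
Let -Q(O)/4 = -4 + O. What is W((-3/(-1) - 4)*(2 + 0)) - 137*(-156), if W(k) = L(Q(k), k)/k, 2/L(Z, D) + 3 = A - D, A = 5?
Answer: 85487/4 ≈ 21372.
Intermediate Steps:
Q(O) = 16 - 4*O (Q(O) = -4*(-4 + O) = 16 - 4*O)
L(Z, D) = 2/(2 - D) (L(Z, D) = 2/(-3 + (5 - D)) = 2/(2 - D))
W(k) = -2/(k*(-2 + k)) (W(k) = (-2/(-2 + k))/k = -2/(k*(-2 + k)))
W((-3/(-1) - 4)*(2 + 0)) - 137*(-156) = -2/(((-3/(-1) - 4)*(2 + 0))*(-2 + (-3/(-1) - 4)*(2 + 0))) - 137*(-156) = -2/(((-3*(-1) - 4)*2)*(-2 + (-3*(-1) - 4)*2)) + 21372 = -2/(((3 - 4)*2)*(-2 + (3 - 4)*2)) + 21372 = -2/(((-1*2))*(-2 - 1*2)) + 21372 = -2/(-2*(-2 - 2)) + 21372 = -2*(-1/2)/(-4) + 21372 = -2*(-1/2)*(-1/4) + 21372 = -1/4 + 21372 = 85487/4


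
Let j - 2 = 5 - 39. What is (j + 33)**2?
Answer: 1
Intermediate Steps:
j = -32 (j = 2 + (5 - 39) = 2 - 34 = -32)
(j + 33)**2 = (-32 + 33)**2 = 1**2 = 1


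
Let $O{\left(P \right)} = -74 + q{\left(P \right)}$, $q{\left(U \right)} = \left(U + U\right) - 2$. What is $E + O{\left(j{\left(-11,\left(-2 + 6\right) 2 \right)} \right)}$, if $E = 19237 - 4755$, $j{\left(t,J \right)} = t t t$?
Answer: $11744$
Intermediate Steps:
$q{\left(U \right)} = -2 + 2 U$ ($q{\left(U \right)} = 2 U - 2 = -2 + 2 U$)
$j{\left(t,J \right)} = t^{3}$ ($j{\left(t,J \right)} = t^{2} t = t^{3}$)
$O{\left(P \right)} = -76 + 2 P$ ($O{\left(P \right)} = -74 + \left(-2 + 2 P\right) = -76 + 2 P$)
$E = 14482$ ($E = 19237 - 4755 = 14482$)
$E + O{\left(j{\left(-11,\left(-2 + 6\right) 2 \right)} \right)} = 14482 + \left(-76 + 2 \left(-11\right)^{3}\right) = 14482 + \left(-76 + 2 \left(-1331\right)\right) = 14482 - 2738 = 11744$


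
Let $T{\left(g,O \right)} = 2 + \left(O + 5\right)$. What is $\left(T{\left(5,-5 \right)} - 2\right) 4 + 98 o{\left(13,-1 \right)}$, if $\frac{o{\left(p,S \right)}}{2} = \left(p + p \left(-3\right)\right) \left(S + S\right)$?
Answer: $10192$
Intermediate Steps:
$T{\left(g,O \right)} = 7 + O$ ($T{\left(g,O \right)} = 2 + \left(5 + O\right) = 7 + O$)
$o{\left(p,S \right)} = - 8 S p$ ($o{\left(p,S \right)} = 2 \left(p + p \left(-3\right)\right) \left(S + S\right) = 2 \left(p - 3 p\right) 2 S = 2 - 2 p 2 S = 2 \left(- 4 S p\right) = - 8 S p$)
$\left(T{\left(5,-5 \right)} - 2\right) 4 + 98 o{\left(13,-1 \right)} = \left(\left(7 - 5\right) - 2\right) 4 + 98 \left(\left(-8\right) \left(-1\right) 13\right) = \left(2 - 2\right) 4 + 98 \cdot 104 = 0 \cdot 4 + 10192 = 0 + 10192 = 10192$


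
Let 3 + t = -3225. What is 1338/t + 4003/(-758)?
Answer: -580662/101951 ≈ -5.6955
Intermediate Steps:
t = -3228 (t = -3 - 3225 = -3228)
1338/t + 4003/(-758) = 1338/(-3228) + 4003/(-758) = 1338*(-1/3228) + 4003*(-1/758) = -223/538 - 4003/758 = -580662/101951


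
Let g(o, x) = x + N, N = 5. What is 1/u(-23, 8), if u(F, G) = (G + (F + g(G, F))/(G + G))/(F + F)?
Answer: -736/87 ≈ -8.4598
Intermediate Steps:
g(o, x) = 5 + x (g(o, x) = x + 5 = 5 + x)
u(F, G) = (G + (5 + 2*F)/(2*G))/(2*F) (u(F, G) = (G + (F + (5 + F))/(G + G))/(F + F) = (G + (5 + 2*F)/((2*G)))/((2*F)) = (G + (5 + 2*F)*(1/(2*G)))*(1/(2*F)) = (G + (5 + 2*F)/(2*G))*(1/(2*F)) = (G + (5 + 2*F)/(2*G))/(2*F))
1/u(-23, 8) = 1/((¼)*(5 + 2*(-23) + 2*8²)/(-23*8)) = 1/((¼)*(-1/23)*(⅛)*(5 - 46 + 2*64)) = 1/((¼)*(-1/23)*(⅛)*(5 - 46 + 128)) = 1/((¼)*(-1/23)*(⅛)*87) = 1/(-87/736) = -736/87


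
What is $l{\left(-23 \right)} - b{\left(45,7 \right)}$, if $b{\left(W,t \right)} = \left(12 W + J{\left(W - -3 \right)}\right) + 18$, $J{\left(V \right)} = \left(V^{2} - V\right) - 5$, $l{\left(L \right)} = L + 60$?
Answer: $-2772$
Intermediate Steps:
$l{\left(L \right)} = 60 + L$
$J{\left(V \right)} = -5 + V^{2} - V$
$b{\left(W,t \right)} = 10 + \left(3 + W\right)^{2} + 11 W$ ($b{\left(W,t \right)} = \left(12 W - \left(5 + 3 + W - \left(W - -3\right)^{2}\right)\right) + 18 = \left(12 W - \left(8 + W - \left(W + 3\right)^{2}\right)\right) + 18 = \left(12 W - \left(8 + W - \left(3 + W\right)^{2}\right)\right) + 18 = \left(-8 + \left(3 + W\right)^{2} + 11 W\right) + 18 = 10 + \left(3 + W\right)^{2} + 11 W$)
$l{\left(-23 \right)} - b{\left(45,7 \right)} = \left(60 - 23\right) - \left(19 + 45^{2} + 17 \cdot 45\right) = 37 - \left(19 + 2025 + 765\right) = 37 - 2809 = -2772$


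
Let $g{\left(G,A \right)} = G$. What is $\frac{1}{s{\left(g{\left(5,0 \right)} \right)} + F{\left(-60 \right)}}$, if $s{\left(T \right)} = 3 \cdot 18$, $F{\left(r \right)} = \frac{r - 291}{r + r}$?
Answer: $\frac{40}{2277} \approx 0.017567$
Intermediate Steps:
$F{\left(r \right)} = \frac{-291 + r}{2 r}$
$s{\left(T \right)} = 54$
$\frac{1}{s{\left(g{\left(5,0 \right)} \right)} + F{\left(-60 \right)}} = \frac{1}{54 + \frac{-291 - 60}{2 \left(-60\right)}} = \frac{1}{54 + \frac{1}{2} \left(- \frac{1}{60}\right) \left(-351\right)} = \frac{1}{54 + \frac{117}{40}} = \frac{1}{\frac{2277}{40}} = \frac{40}{2277}$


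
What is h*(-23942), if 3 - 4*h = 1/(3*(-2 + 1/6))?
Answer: -418985/22 ≈ -19045.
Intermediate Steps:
h = 35/44 (h = 3/4 - 1/(3*(-2 + 1/6))/4 = 3/4 - 1/(4*(3*(-11/6))) = 3/4 - 1/(4*(-11/2)) = 3/4 - 1/4*(-2/11) = 3/4 + 1/22 = 35/44 ≈ 0.79545)
h*(-23942) = (35/44)*(-23942) = -418985/22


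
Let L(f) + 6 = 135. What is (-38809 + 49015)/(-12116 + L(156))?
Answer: -10206/11987 ≈ -0.85142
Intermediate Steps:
L(f) = 129 (L(f) = -6 + 135 = 129)
(-38809 + 49015)/(-12116 + L(156)) = (-38809 + 49015)/(-12116 + 129) = 10206/(-11987) = 10206*(-1/11987) = -10206/11987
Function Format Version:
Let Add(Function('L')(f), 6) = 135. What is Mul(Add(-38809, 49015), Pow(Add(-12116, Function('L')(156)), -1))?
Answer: Rational(-10206, 11987) ≈ -0.85142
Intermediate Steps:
Function('L')(f) = 129 (Function('L')(f) = Add(-6, 135) = 129)
Mul(Add(-38809, 49015), Pow(Add(-12116, Function('L')(156)), -1)) = Mul(Add(-38809, 49015), Pow(Add(-12116, 129), -1)) = Mul(10206, Pow(-11987, -1)) = Mul(10206, Rational(-1, 11987)) = Rational(-10206, 11987)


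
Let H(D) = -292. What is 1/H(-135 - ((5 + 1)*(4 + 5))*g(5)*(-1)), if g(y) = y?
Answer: -1/292 ≈ -0.0034247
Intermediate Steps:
1/H(-135 - ((5 + 1)*(4 + 5))*g(5)*(-1)) = 1/(-292) = -1/292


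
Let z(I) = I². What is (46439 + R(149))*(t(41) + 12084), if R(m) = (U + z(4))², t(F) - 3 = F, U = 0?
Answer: 566316960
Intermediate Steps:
t(F) = 3 + F
R(m) = 256 (R(m) = (0 + 4²)² = (0 + 16)² = 16² = 256)
(46439 + R(149))*(t(41) + 12084) = (46439 + 256)*((3 + 41) + 12084) = 46695*(44 + 12084) = 46695*12128 = 566316960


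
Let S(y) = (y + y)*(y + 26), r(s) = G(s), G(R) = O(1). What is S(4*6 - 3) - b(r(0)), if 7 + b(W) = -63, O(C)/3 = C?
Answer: 2044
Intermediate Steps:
O(C) = 3*C
G(R) = 3 (G(R) = 3*1 = 3)
r(s) = 3
b(W) = -70 (b(W) = -7 - 63 = -70)
S(y) = 2*y*(26 + y) (S(y) = (2*y)*(26 + y) = 2*y*(26 + y))
S(4*6 - 3) - b(r(0)) = 2*(4*6 - 3)*(26 + (4*6 - 3)) - 1*(-70) = 2*(24 - 3)*(26 + (24 - 3)) + 70 = 2*21*(26 + 21) + 70 = 2*21*47 + 70 = 1974 + 70 = 2044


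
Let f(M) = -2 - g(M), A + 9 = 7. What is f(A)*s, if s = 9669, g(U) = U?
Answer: 0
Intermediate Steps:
A = -2 (A = -9 + 7 = -2)
f(M) = -2 - M
f(A)*s = (-2 - 1*(-2))*9669 = (-2 + 2)*9669 = 0*9669 = 0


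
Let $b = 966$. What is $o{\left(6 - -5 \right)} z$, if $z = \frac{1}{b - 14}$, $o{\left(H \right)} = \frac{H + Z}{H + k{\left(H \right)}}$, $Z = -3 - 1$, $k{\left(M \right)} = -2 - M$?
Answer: $- \frac{1}{272} \approx -0.0036765$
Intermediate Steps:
$Z = -4$
$o{\left(H \right)} = 2 - \frac{H}{2}$ ($o{\left(H \right)} = \frac{H - 4}{H - \left(2 + H\right)} = \frac{-4 + H}{-2} = \left(-4 + H\right) \left(- \frac{1}{2}\right) = 2 - \frac{H}{2}$)
$z = \frac{1}{952}$ ($z = \frac{1}{966 - 14} = \frac{1}{952} \approx 0.0010504$)
$o{\left(6 - -5 \right)} z = \left(2 - \frac{6 - -5}{2}\right) \frac{1}{952} = \left(2 - \frac{6 + 5}{2}\right) \frac{1}{952} = \left(2 - \frac{11}{2}\right) \frac{1}{952} = \left(- \frac{7}{2}\right) \frac{1}{952} = - \frac{1}{272}$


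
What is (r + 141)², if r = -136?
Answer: 25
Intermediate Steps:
(r + 141)² = (-136 + 141)² = 5² = 25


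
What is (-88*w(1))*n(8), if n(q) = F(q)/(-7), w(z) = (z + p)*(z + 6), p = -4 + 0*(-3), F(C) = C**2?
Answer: -16896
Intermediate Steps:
p = -4 (p = -4 + 0 = -4)
w(z) = (-4 + z)*(6 + z) (w(z) = (z - 4)*(z + 6) = (-4 + z)*(6 + z))
n(q) = -q**2/7 (n(q) = q**2/(-7) = q**2*(-1/7) = -q**2/7)
(-88*w(1))*n(8) = (-88*(-24 + 1**2 + 2*1))*(-1/7*8**2) = (-88*(-24 + 1 + 2))*(-1/7*64) = -88*(-21)*(-64/7) = 1848*(-64/7) = -16896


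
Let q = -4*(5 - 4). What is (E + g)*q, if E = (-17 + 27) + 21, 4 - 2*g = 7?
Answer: -118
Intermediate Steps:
g = -3/2 (g = 2 - ½*7 = 2 - 7/2 = -3/2 ≈ -1.5000)
E = 31 (E = 10 + 21 = 31)
q = -4 (q = -4*1 = -4)
(E + g)*q = (31 - 3/2)*(-4) = (59/2)*(-4) = -118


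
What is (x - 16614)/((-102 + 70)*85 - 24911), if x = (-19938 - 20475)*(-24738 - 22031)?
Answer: -1890058983/27631 ≈ -68404.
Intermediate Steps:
x = 1890075597 (x = -40413*(-46769) = 1890075597)
(x - 16614)/((-102 + 70)*85 - 24911) = (1890075597 - 16614)/((-102 + 70)*85 - 24911) = 1890058983/(-32*85 - 24911) = 1890058983/(-2720 - 24911) = 1890058983/(-27631) = 1890058983*(-1/27631) = -1890058983/27631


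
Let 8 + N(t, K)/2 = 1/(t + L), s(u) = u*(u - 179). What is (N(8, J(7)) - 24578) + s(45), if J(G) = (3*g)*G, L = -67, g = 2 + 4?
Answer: -1806818/59 ≈ -30624.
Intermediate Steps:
g = 6
J(G) = 18*G (J(G) = (3*6)*G = 18*G)
s(u) = u*(-179 + u)
N(t, K) = -16 + 2/(-67 + t) (N(t, K) = -16 + 2/(t - 67) = -16 + 2/(-67 + t))
(N(8, J(7)) - 24578) + s(45) = (2*(537 - 8*8)/(-67 + 8) - 24578) + 45*(-179 + 45) = (2*(537 - 64)/(-59) - 24578) + 45*(-134) = (2*(-1/59)*473 - 24578) - 6030 = (-946/59 - 24578) - 6030 = -1451048/59 - 6030 = -1806818/59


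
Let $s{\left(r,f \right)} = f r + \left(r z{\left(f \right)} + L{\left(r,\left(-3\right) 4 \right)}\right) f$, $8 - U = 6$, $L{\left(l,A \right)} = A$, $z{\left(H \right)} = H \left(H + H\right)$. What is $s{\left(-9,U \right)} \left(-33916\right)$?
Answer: $6308376$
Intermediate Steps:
$z{\left(H \right)} = 2 H^{2}$ ($z{\left(H \right)} = H 2 H = 2 H^{2}$)
$U = 2$ ($U = 8 - 6 = 2$)
$s{\left(r,f \right)} = f r + f \left(-12 + 2 r f^{2}\right)$ ($s{\left(r,f \right)} = f r + \left(r 2 f^{2} - 12\right) f = f r + \left(2 r f^{2} - 12\right) f = f r + \left(-12 + 2 r f^{2}\right) f = f r + f \left(-12 + 2 r f^{2}\right)$)
$s{\left(-9,U \right)} \left(-33916\right) = 2 \left(-12 - 9 + 2 \left(-9\right) 2^{2}\right) \left(-33916\right) = 2 \left(-12 - 9 + 2 \left(-9\right) 4\right) \left(-33916\right) = 2 \left(-12 - 9 - 72\right) \left(-33916\right) = 2 \left(-93\right) \left(-33916\right) = \left(-186\right) \left(-33916\right) = 6308376$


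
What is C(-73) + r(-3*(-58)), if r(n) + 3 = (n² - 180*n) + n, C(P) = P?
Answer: -946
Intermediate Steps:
r(n) = -3 + n² - 179*n (r(n) = -3 + ((n² - 180*n) + n) = -3 + (n² - 179*n) = -3 + n² - 179*n)
C(-73) + r(-3*(-58)) = -73 + (-3 + (-3*(-58))² - (-537)*(-58)) = -73 + (-3 + 174² - 179*174) = -73 + (-3 + 30276 - 31146) = -73 - 873 = -946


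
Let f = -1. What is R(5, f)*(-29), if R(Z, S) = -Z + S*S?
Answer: 116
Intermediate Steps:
R(Z, S) = S² - Z (R(Z, S) = -Z + S² = S² - Z)
R(5, f)*(-29) = ((-1)² - 1*5)*(-29) = (1 - 5)*(-29) = -4*(-29) = 116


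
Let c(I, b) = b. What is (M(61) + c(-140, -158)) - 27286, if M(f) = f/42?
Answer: -1152587/42 ≈ -27443.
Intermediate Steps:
M(f) = f/42 (M(f) = f*(1/42) = f/42)
(M(61) + c(-140, -158)) - 27286 = ((1/42)*61 - 158) - 27286 = (61/42 - 158) - 27286 = -6575/42 - 27286 = -1152587/42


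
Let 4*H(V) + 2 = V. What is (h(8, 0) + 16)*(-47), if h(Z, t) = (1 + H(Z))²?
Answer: -4183/4 ≈ -1045.8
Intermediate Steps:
H(V) = -½ + V/4
h(Z, t) = (½ + Z/4)² (h(Z, t) = (1 + (-½ + Z/4))² = (½ + Z/4)²)
(h(8, 0) + 16)*(-47) = ((2 + 8)²/16 + 16)*(-47) = ((1/16)*10² + 16)*(-47) = ((1/16)*100 + 16)*(-47) = (25/4 + 16)*(-47) = (89/4)*(-47) = -4183/4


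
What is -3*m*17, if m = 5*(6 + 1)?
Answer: -1785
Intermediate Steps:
m = 35 (m = 5*7 = 35)
-3*m*17 = -3*35*17 = -105*17 = -1785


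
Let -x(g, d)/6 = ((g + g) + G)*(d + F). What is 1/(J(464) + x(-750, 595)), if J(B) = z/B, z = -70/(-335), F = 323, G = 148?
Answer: 15544/115753307911 ≈ 1.3429e-7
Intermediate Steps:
z = 14/67 (z = -70*(-1/335) = 14/67 ≈ 0.20896)
J(B) = 14/(67*B)
x(g, d) = -6*(148 + 2*g)*(323 + d) (x(g, d) = -6*((g + g) + 148)*(d + 323) = -6*(2*g + 148)*(323 + d) = -6*(148 + 2*g)*(323 + d))
1/(J(464) + x(-750, 595)) = 1/((14/67)/464 + (-286824 - 3876*(-750) - 888*595 - 12*595*(-750))) = 1/((14/67)*(1/464) + (-286824 + 2907000 - 528360 + 5355000)) = 1/(7/15544 + 7446816) = 1/(115753307911/15544) = 15544/115753307911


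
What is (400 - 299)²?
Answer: 10201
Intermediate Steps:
(400 - 299)² = 101² = 10201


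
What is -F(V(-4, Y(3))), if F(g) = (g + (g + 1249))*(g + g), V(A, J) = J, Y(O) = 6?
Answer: -15132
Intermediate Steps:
F(g) = 2*g*(1249 + 2*g) (F(g) = (g + (1249 + g))*(2*g) = (1249 + 2*g)*(2*g) = 2*g*(1249 + 2*g))
-F(V(-4, Y(3))) = -2*6*(1249 + 2*6) = -2*6*(1249 + 12) = -2*6*1261 = -1*15132 = -15132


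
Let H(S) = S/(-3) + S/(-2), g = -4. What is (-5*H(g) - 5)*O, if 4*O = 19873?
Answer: -1291745/12 ≈ -1.0765e+5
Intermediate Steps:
H(S) = -5*S/6 (H(S) = S*(-⅓) + S*(-½) = -S/3 - S/2 = -5*S/6)
O = 19873/4 (O = (¼)*19873 = 19873/4 ≈ 4968.3)
(-5*H(g) - 5)*O = (-(-25)*(-4)/6 - 5)*(19873/4) = (-5*10/3 - 5)*(19873/4) = (-50/3 - 5)*(19873/4) = -65/3*19873/4 = -1291745/12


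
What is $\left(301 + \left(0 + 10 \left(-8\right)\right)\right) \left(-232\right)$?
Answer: $-51272$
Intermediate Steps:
$\left(301 + \left(0 + 10 \left(-8\right)\right)\right) \left(-232\right) = \left(301 + \left(0 - 80\right)\right) \left(-232\right) = \left(301 - 80\right) \left(-232\right) = 221 \left(-232\right) = -51272$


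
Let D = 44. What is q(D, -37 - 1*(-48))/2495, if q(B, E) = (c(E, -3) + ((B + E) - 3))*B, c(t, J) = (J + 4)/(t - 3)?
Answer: 4587/4990 ≈ 0.91924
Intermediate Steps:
c(t, J) = (4 + J)/(-3 + t)
q(B, E) = B*(-3 + B + E + 1/(-3 + E)) (q(B, E) = ((4 - 3)/(-3 + E) + ((B + E) - 3))*B = (1/(-3 + E) + (-3 + B + E))*B = (-3 + B + E + 1/(-3 + E))*B = B*(-3 + B + E + 1/(-3 + E)))
q(D, -37 - 1*(-48))/2495 = (44*(1 + (-3 + (-37 - 1*(-48)))*(-3 + 44 + (-37 - 1*(-48))))/(-3 + (-37 - 1*(-48))))/2495 = (44*(1 + (-3 + (-37 + 48))*(-3 + 44 + (-37 + 48)))/(-3 + (-37 + 48)))*(1/2495) = (44*(1 + (-3 + 11)*(-3 + 44 + 11))/(-3 + 11))*(1/2495) = (44*(1 + 8*52)/8)*(1/2495) = (44*(1/8)*(1 + 416))*(1/2495) = (44*(1/8)*417)*(1/2495) = (4587/2)*(1/2495) = 4587/4990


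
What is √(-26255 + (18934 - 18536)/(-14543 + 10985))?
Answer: 2*I*√20773313619/1779 ≈ 162.03*I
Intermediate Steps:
√(-26255 + (18934 - 18536)/(-14543 + 10985)) = √(-26255 + 398/(-3558)) = √(-26255 + 398*(-1/3558)) = √(-26255 - 199/1779) = √(-46707844/1779) = 2*I*√20773313619/1779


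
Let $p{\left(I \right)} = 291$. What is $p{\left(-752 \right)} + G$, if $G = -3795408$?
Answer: $-3795117$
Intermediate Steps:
$p{\left(-752 \right)} + G = 291 - 3795408 = -3795117$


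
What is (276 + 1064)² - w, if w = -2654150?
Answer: 4449750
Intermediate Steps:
(276 + 1064)² - w = (276 + 1064)² - 1*(-2654150) = 1340² + 2654150 = 1795600 + 2654150 = 4449750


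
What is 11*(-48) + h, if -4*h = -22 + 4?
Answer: -1047/2 ≈ -523.50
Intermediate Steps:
h = 9/2 (h = -(-22 + 4)/4 = -¼*(-18) = 9/2 ≈ 4.5000)
11*(-48) + h = 11*(-48) + 9/2 = -528 + 9/2 = -1047/2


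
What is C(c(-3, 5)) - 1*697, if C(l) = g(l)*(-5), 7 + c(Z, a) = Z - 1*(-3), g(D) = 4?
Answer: -717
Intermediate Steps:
c(Z, a) = -4 + Z (c(Z, a) = -7 + (Z - 1*(-3)) = -7 + (Z + 3) = -7 + (3 + Z) = -4 + Z)
C(l) = -20 (C(l) = 4*(-5) = -20)
C(c(-3, 5)) - 1*697 = -20 - 1*697 = -20 - 697 = -717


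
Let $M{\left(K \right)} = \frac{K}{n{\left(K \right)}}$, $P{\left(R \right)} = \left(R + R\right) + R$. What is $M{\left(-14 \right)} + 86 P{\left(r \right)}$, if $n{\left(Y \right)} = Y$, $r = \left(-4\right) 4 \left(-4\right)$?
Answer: $16513$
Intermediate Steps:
$r = 64$ ($r = \left(-16\right) \left(-4\right) = 64$)
$P{\left(R \right)} = 3 R$ ($P{\left(R \right)} = 2 R + R = 3 R$)
$M{\left(K \right)} = 1$ ($M{\left(K \right)} = \frac{K}{K} = 1$)
$M{\left(-14 \right)} + 86 P{\left(r \right)} = 1 + 86 \cdot 3 \cdot 64 = 1 + 86 \cdot 192 = 1 + 16512 = 16513$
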